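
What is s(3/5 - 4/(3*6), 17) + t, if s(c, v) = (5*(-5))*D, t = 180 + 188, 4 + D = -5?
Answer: 593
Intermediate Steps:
D = -9 (D = -4 - 5 = -9)
t = 368
s(c, v) = 225 (s(c, v) = (5*(-5))*(-9) = -25*(-9) = 225)
s(3/5 - 4/(3*6), 17) + t = 225 + 368 = 593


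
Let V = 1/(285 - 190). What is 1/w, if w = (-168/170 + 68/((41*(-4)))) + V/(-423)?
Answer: -5601789/7858718 ≈ -0.71281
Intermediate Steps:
V = 1/95 ≈ 0.010526
w = -7858718/5601789 (w = (-168/170 + 68/((41*(-4)))) + (1/95)/(-423) = (-168*1/170 + 68/(-164)) - 1/423*1/95 = (-84/85 + 68*(-1/164)) - 1/40185 = (-84/85 - 17/41) - 1/40185 = -4889/3485 - 1/40185 = -7858718/5601789 ≈ -1.4029)
1/w = 1/(-7858718/5601789) = -5601789/7858718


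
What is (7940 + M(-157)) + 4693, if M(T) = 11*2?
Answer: 12655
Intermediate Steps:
M(T) = 22
(7940 + M(-157)) + 4693 = (7940 + 22) + 4693 = 7962 + 4693 = 12655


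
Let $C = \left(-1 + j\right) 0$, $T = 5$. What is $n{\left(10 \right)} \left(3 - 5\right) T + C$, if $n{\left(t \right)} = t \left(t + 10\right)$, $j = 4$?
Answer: $-2000$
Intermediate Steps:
$n{\left(t \right)} = t \left(10 + t\right)$
$C = 0$ ($C = \left(-1 + 4\right) 0 = 3 \cdot 0 = 0$)
$n{\left(10 \right)} \left(3 - 5\right) T + C = 10 \left(10 + 10\right) \left(3 - 5\right) 5 + 0 = 10 \cdot 20 \left(\left(-2\right) 5\right) + 0 = 200 \left(-10\right) + 0 = -2000 + 0 = -2000$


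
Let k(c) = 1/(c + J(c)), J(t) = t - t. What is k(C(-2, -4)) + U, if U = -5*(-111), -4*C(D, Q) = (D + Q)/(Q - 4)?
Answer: 1649/3 ≈ 549.67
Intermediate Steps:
J(t) = 0
C(D, Q) = -(D + Q)/(4*(-4 + Q)) (C(D, Q) = -(D + Q)/(4*(Q - 4)) = -(D + Q)/(4*(-4 + Q)))
U = 555
k(c) = 1/c (k(c) = 1/(c + 0) = 1/c)
k(C(-2, -4)) + U = 1/((-1*(-2) - 1*(-4))/(4*(-4 - 4))) + 555 = 1/((¼)*(2 + 4)/(-8)) + 555 = 1/((¼)*(-⅛)*6) + 555 = 1/(-3/16) + 555 = -16/3 + 555 = 1649/3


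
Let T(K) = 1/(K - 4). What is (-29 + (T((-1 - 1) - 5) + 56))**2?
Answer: 87616/121 ≈ 724.10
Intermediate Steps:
T(K) = 1/(-4 + K)
(-29 + (T((-1 - 1) - 5) + 56))**2 = (-29 + (1/(-4 + ((-1 - 1) - 5)) + 56))**2 = (-29 + (1/(-4 + (-2 - 5)) + 56))**2 = (-29 + (1/(-4 - 7) + 56))**2 = (-29 + (1/(-11) + 56))**2 = (-29 + (-1/11 + 56))**2 = (-29 + 615/11)**2 = (296/11)**2 = 87616/121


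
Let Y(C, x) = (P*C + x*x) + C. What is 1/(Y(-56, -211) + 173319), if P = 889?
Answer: 1/168000 ≈ 5.9524e-6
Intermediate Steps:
Y(C, x) = x² + 890*C (Y(C, x) = (889*C + x*x) + C = (889*C + x²) + C = (x² + 889*C) + C = x² + 890*C)
1/(Y(-56, -211) + 173319) = 1/(((-211)² + 890*(-56)) + 173319) = 1/((44521 - 49840) + 173319) = 1/(-5319 + 173319) = 1/168000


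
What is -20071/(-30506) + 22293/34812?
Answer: 76598995/58998604 ≈ 1.2983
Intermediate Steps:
-20071/(-30506) + 22293/34812 = -20071*(-1/30506) + 22293*(1/34812) = 20071/30506 + 2477/3868 = 76598995/58998604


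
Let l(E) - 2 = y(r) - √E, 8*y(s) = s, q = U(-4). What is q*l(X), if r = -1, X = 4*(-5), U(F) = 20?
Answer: 75/2 - 40*I*√5 ≈ 37.5 - 89.443*I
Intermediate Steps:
X = -20
q = 20
y(s) = s/8
l(E) = 15/8 - √E (l(E) = 2 + ((⅛)*(-1) - √E) = 2 + (-⅛ - √E) = 15/8 - √E)
q*l(X) = 20*(15/8 - √(-20)) = 20*(15/8 - 2*I*√5) = 75/2 - 40*I*√5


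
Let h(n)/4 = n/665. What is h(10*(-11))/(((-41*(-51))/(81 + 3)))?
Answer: -352/13243 ≈ -0.026580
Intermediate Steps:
h(n) = 4*n/665 (h(n) = 4*(n/665) = 4*n/665)
h(10*(-11))/(((-41*(-51))/(81 + 3))) = (4*(10*(-11))/665)/(((-41*(-51))/(81 + 3))) = ((4/665)*(-110))/((2091/84)) = -88/(133*(2091*(1/84))) = -88/(133*697/28) = -88/133*28/697 = -352/13243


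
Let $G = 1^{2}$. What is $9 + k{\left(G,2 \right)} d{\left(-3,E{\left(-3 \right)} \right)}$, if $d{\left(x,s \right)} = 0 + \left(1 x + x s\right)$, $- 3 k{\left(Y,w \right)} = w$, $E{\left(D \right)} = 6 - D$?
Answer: $29$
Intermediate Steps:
$G = 1$
$k{\left(Y,w \right)} = - \frac{w}{3}$
$d{\left(x,s \right)} = x + s x$ ($d{\left(x,s \right)} = 0 + \left(x + s x\right) = x + s x$)
$9 + k{\left(G,2 \right)} d{\left(-3,E{\left(-3 \right)} \right)} = 9 + \left(- \frac{1}{3}\right) 2 \left(- 3 \left(1 + \left(6 - -3\right)\right)\right) = 9 - \frac{2 \left(- 3 \left(1 + \left(6 + 3\right)\right)\right)}{3} = 9 - \frac{2 \left(- 3 \left(1 + 9\right)\right)}{3} = 9 - \frac{2 \left(\left(-3\right) 10\right)}{3} = 9 - -20 = 9 + 20 = 29$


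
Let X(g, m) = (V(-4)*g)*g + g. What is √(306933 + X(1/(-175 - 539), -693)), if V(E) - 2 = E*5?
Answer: √39118303734/357 ≈ 554.02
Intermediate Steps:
V(E) = 2 + 5*E (V(E) = 2 + E*5 = 2 + 5*E)
X(g, m) = g - 18*g² (X(g, m) = ((2 + 5*(-4))*g)*g + g = ((2 - 20)*g)*g + g = (-18*g)*g + g = -18*g² + g = g - 18*g²)
√(306933 + X(1/(-175 - 539), -693)) = √(306933 + (1 - 18/(-175 - 539))/(-175 - 539)) = √(306933 + (1 - 18/(-714))/(-714)) = √(306933 - (1 - 18*(-1/714))/714) = √(306933 - (1 + 3/119)/714) = √(306933 - 1/714*122/119) = √(306933 - 61/42483) = √(13039434578/42483) = √39118303734/357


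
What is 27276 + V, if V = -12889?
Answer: 14387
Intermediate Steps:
27276 + V = 27276 - 12889 = 14387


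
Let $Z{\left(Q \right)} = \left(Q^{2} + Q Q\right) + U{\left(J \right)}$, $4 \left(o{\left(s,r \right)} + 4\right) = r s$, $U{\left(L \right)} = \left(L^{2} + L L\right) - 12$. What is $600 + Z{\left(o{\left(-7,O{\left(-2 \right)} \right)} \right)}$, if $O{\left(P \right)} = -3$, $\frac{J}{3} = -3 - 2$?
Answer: $\frac{8329}{8} \approx 1041.1$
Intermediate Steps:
$J = -15$ ($J = 3 \left(-3 - 2\right) = 3 \left(-5\right) = -15$)
$U{\left(L \right)} = -12 + 2 L^{2}$ ($U{\left(L \right)} = \left(L^{2} + L^{2}\right) - 12 = 2 L^{2} - 12 = -12 + 2 L^{2}$)
$o{\left(s,r \right)} = -4 + \frac{r s}{4}$
$Z{\left(Q \right)} = 438 + 2 Q^{2}$ ($Z{\left(Q \right)} = \left(Q^{2} + Q Q\right) - \left(12 - 2 \left(-15\right)^{2}\right) = \left(Q^{2} + Q^{2}\right) + \left(-12 + 2 \cdot 225\right) = 2 Q^{2} + \left(-12 + 450\right) = 2 Q^{2} + 438 = 438 + 2 Q^{2}$)
$600 + Z{\left(o{\left(-7,O{\left(-2 \right)} \right)} \right)} = 600 + \left(438 + 2 \left(-4 + \frac{1}{4} \left(-3\right) \left(-7\right)\right)^{2}\right) = 600 + \left(438 + 2 \left(-4 + \frac{21}{4}\right)^{2}\right) = 600 + \left(438 + 2 \left(\frac{5}{4}\right)^{2}\right) = 600 + \left(438 + 2 \cdot \frac{25}{16}\right) = 600 + \left(438 + \frac{25}{8}\right) = 600 + \frac{3529}{8} = \frac{8329}{8}$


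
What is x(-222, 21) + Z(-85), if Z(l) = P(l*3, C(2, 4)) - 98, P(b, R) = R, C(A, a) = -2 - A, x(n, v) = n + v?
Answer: -303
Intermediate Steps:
Z(l) = -102 (Z(l) = (-2 - 1*2) - 98 = (-2 - 2) - 98 = -4 - 98 = -102)
x(-222, 21) + Z(-85) = (-222 + 21) - 102 = -201 - 102 = -303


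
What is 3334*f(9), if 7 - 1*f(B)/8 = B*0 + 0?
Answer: 186704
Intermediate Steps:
f(B) = 56 (f(B) = 56 - 8*(B*0 + 0) = 56 - 8*(0 + 0) = 56 - 8*0 = 56 + 0 = 56)
3334*f(9) = 3334*56 = 186704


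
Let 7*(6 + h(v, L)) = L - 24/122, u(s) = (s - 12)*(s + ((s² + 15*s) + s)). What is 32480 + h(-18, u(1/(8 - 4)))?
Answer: 887250881/27328 ≈ 32467.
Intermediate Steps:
u(s) = (-12 + s)*(s² + 17*s) (u(s) = (-12 + s)*(s + (s² + 16*s)) = (-12 + s)*(s² + 17*s))
h(v, L) = -2574/427 + L/7 (h(v, L) = -6 + (L - 24/122)/7 = -6 + (L - 24*1/122)/7 = -6 + (L - 12/61)/7 = -6 + (-12/61 + L)/7 = -6 + (-12/427 + L/7) = -2574/427 + L/7)
32480 + h(-18, u(1/(8 - 4))) = 32480 + (-2574/427 + ((-204 + (1/(8 - 4))² + 5/(8 - 4))/(8 - 4))/7) = 32480 + (-2574/427 + ((-204 + (1/4)² + 5/4)/4)/7) = 32480 + (-2574/427 + ((-204 + (¼)² + 5*(¼))/4)/7) = 32480 + (-2574/427 + ((-204 + 1/16 + 5/4)/4)/7) = 32480 + (-2574/427 + ((¼)*(-3243/16))/7) = 32480 + (-2574/427 + (⅐)*(-3243/64)) = 32480 + (-2574/427 - 3243/448) = 32480 - 362559/27328 = 887250881/27328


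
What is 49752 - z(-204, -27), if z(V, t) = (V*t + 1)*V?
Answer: 1173588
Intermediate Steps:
z(V, t) = V*(1 + V*t) (z(V, t) = (1 + V*t)*V = V*(1 + V*t))
49752 - z(-204, -27) = 49752 - (-204)*(1 - 204*(-27)) = 49752 - (-204)*(1 + 5508) = 49752 - (-204)*5509 = 49752 - 1*(-1123836) = 49752 + 1123836 = 1173588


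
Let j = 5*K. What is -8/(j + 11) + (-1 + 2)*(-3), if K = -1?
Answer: -13/3 ≈ -4.3333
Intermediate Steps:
j = -5 (j = 5*(-1) = -5)
-8/(j + 11) + (-1 + 2)*(-3) = -8/(-5 + 11) + (-1 + 2)*(-3) = -8/6 + 1*(-3) = -8*1/6 - 3 = -4/3 - 3 = -13/3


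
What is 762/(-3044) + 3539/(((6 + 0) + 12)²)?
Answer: 2631457/246564 ≈ 10.673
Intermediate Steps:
762/(-3044) + 3539/(((6 + 0) + 12)²) = 762*(-1/3044) + 3539/((6 + 12)²) = -381/1522 + 3539/(18²) = -381/1522 + 3539/324 = 2631457/246564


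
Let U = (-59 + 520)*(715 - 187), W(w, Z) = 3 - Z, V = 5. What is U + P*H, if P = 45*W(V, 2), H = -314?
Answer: 229278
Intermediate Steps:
U = 243408 (U = 461*528 = 243408)
P = 45 (P = 45*(3 - 1*2) = 45*(3 - 2) = 45*1 = 45)
U + P*H = 243408 + 45*(-314) = 243408 - 14130 = 229278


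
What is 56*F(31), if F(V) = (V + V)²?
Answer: 215264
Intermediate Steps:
F(V) = 4*V² (F(V) = (2*V)² = 4*V²)
56*F(31) = 56*(4*31²) = 56*(4*961) = 56*3844 = 215264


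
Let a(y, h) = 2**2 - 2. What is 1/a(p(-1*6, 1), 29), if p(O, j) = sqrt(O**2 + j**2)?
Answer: 1/2 ≈ 0.50000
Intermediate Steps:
a(y, h) = 2 (a(y, h) = 4 - 2 = 2)
1/a(p(-1*6, 1), 29) = 1/2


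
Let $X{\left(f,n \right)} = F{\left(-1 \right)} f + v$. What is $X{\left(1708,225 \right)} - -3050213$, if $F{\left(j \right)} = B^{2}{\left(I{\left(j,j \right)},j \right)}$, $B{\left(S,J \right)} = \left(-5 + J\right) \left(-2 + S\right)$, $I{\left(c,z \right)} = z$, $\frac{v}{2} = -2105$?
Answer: $3599395$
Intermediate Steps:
$v = -4210$ ($v = 2 \left(-2105\right) = -4210$)
$F{\left(j \right)} = \left(10 + j^{2} - 7 j\right)^{2}$ ($F{\left(j \right)} = \left(10 - 5 j - 2 j + j j\right)^{2} = \left(10 - 5 j - 2 j + j^{2}\right)^{2} = \left(10 + j^{2} - 7 j\right)^{2}$)
$X{\left(f,n \right)} = -4210 + 324 f$ ($X{\left(f,n \right)} = \left(10 + \left(-1\right)^{2} - -7\right)^{2} f - 4210 = \left(10 + 1 + 7\right)^{2} f - 4210 = 18^{2} f - 4210 = 324 f - 4210 = -4210 + 324 f$)
$X{\left(1708,225 \right)} - -3050213 = \left(-4210 + 324 \cdot 1708\right) - -3050213 = \left(-4210 + 553392\right) + 3050213 = 549182 + 3050213 = 3599395$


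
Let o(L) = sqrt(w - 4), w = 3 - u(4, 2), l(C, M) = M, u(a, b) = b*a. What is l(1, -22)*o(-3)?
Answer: -66*I ≈ -66.0*I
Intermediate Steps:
u(a, b) = a*b
w = -5 (w = 3 - 4*2 = 3 - 1*8 = 3 - 8 = -5)
o(L) = 3*I (o(L) = sqrt(-5 - 4) = sqrt(-9) = 3*I)
l(1, -22)*o(-3) = -66*I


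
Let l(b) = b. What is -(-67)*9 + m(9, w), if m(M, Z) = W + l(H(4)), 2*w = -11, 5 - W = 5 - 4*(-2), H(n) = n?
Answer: 599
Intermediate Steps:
W = -8 (W = 5 - (5 - 4*(-2)) = 5 - (5 + 8) = 5 - 1*13 = 5 - 13 = -8)
w = -11/2 (w = (½)*(-11) = -11/2 ≈ -5.5000)
m(M, Z) = -4 (m(M, Z) = -8 + 4 = -4)
-(-67)*9 + m(9, w) = -(-67)*9 - 4 = -67*(-9) - 4 = 603 - 4 = 599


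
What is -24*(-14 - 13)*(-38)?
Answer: -24624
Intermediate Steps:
-24*(-14 - 13)*(-38) = -24*(-27)*(-38) = 648*(-38) = -24624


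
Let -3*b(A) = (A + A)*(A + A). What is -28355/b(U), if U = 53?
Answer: 1605/212 ≈ 7.5708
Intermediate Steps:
b(A) = -4*A²/3 (b(A) = -(A + A)*(A + A)/3 = -2*A*2*A/3 = -4*A²/3)
-28355/b(U) = -28355/((-4/3*53²)) = -28355/((-4/3*2809)) = -28355/(-11236/3) = -28355*(-3/11236) = 1605/212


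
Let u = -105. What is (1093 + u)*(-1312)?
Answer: -1296256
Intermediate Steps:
(1093 + u)*(-1312) = (1093 - 105)*(-1312) = 988*(-1312) = -1296256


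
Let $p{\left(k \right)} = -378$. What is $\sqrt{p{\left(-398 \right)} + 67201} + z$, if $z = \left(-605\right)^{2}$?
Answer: $366025 + \sqrt{66823} \approx 3.6628 \cdot 10^{5}$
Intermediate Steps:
$z = 366025$
$\sqrt{p{\left(-398 \right)} + 67201} + z = \sqrt{-378 + 67201} + 366025 = \sqrt{66823} + 366025 = 366025 + \sqrt{66823}$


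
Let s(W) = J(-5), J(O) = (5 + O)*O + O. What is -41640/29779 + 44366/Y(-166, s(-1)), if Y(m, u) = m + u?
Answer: -1328295554/5092209 ≈ -260.85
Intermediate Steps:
J(O) = O + O*(5 + O) (J(O) = O*(5 + O) + O = O + O*(5 + O))
s(W) = -5 (s(W) = -5*(6 - 5) = -5*1 = -5)
-41640/29779 + 44366/Y(-166, s(-1)) = -41640/29779 + 44366/(-166 - 5) = -41640*1/29779 + 44366/(-171) = -41640/29779 + 44366*(-1/171) = -41640/29779 - 44366/171 = -1328295554/5092209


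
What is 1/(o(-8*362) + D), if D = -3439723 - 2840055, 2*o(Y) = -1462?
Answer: -1/6280509 ≈ -1.5922e-7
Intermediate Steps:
o(Y) = -731 (o(Y) = (1/2)*(-1462) = -731)
D = -6279778
1/(o(-8*362) + D) = 1/(-731 - 6279778) = 1/(-6280509) = -1/6280509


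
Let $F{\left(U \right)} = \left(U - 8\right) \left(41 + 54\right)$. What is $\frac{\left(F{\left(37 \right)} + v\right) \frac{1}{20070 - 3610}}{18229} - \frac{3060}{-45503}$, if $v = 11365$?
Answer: $\frac{45939674138}{682657255901} \approx 0.067295$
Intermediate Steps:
$F{\left(U \right)} = -760 + 95 U$ ($F{\left(U \right)} = \left(-8 + U\right) 95 = -760 + 95 U$)
$\frac{\left(F{\left(37 \right)} + v\right) \frac{1}{20070 - 3610}}{18229} - \frac{3060}{-45503} = \frac{\left(\left(-760 + 95 \cdot 37\right) + 11365\right) \frac{1}{20070 - 3610}}{18229} - \frac{3060}{-45503} = \frac{\left(-760 + 3515\right) + 11365}{16460} \cdot \frac{1}{18229} - - \frac{3060}{45503} = \left(2755 + 11365\right) \frac{1}{16460} \cdot \frac{1}{18229} + \frac{3060}{45503} = 14120 \cdot \frac{1}{16460} \cdot \frac{1}{18229} + \frac{3060}{45503} = \frac{706}{823} \cdot \frac{1}{18229} + \frac{3060}{45503} = \frac{706}{15002467} + \frac{3060}{45503} = \frac{45939674138}{682657255901}$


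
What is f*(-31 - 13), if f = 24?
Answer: -1056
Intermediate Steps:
f*(-31 - 13) = 24*(-31 - 13) = 24*(-44) = -1056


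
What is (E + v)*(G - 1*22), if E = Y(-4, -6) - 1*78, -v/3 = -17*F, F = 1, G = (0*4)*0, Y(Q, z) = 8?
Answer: 418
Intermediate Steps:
G = 0 (G = 0*0 = 0)
v = 51 (v = -(-51) = -3*(-17) = 51)
E = -70 (E = 8 - 1*78 = 8 - 78 = -70)
(E + v)*(G - 1*22) = (-70 + 51)*(0 - 1*22) = -19*(0 - 22) = -19*(-22) = 418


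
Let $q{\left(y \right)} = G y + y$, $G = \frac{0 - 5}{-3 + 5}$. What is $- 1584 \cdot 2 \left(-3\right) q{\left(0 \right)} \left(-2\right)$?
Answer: $0$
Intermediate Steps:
$G = - \frac{5}{2} \approx -2.5$
$q{\left(y \right)} = - \frac{3 y}{2}$ ($q{\left(y \right)} = - \frac{5 y}{2} + y = - \frac{3 y}{2}$)
$- 1584 \cdot 2 \left(-3\right) q{\left(0 \right)} \left(-2\right) = - 1584 \cdot 2 \left(-3\right) \left(\left(- \frac{3}{2}\right) 0\right) \left(-2\right) = - 1584 \left(-6\right) 0 \left(-2\right) = - 1584 \cdot 0 \left(-2\right) = \left(-1584\right) 0 = 0$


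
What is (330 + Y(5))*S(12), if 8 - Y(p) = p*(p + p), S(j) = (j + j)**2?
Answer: 165888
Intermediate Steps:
S(j) = 4*j**2 (S(j) = (2*j)**2 = 4*j**2)
Y(p) = 8 - 2*p**2 (Y(p) = 8 - p*(p + p) = 8 - p*2*p = 8 - 2*p**2)
(330 + Y(5))*S(12) = (330 + (8 - 2*5**2))*(4*12**2) = (330 + (8 - 2*25))*(4*144) = (330 + (8 - 50))*576 = (330 - 42)*576 = 288*576 = 165888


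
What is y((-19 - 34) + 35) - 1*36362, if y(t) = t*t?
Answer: -36038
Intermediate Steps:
y(t) = t²
y((-19 - 34) + 35) - 1*36362 = ((-19 - 34) + 35)² - 1*36362 = (-53 + 35)² - 36362 = (-18)² - 36362 = 324 - 36362 = -36038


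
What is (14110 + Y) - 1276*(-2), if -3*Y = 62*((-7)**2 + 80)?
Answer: 13996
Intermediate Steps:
Y = -2666 (Y = -62*((-7)**2 + 80)/3 = -62*(49 + 80)/3 = -62*129/3 = -1/3*7998 = -2666)
(14110 + Y) - 1276*(-2) = (14110 - 2666) - 1276*(-2) = 11444 + 2552 = 13996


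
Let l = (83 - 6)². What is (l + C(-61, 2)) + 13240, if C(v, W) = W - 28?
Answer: 19143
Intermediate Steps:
C(v, W) = -28 + W
l = 5929 (l = 77² = 5929)
(l + C(-61, 2)) + 13240 = (5929 + (-28 + 2)) + 13240 = (5929 - 26) + 13240 = 5903 + 13240 = 19143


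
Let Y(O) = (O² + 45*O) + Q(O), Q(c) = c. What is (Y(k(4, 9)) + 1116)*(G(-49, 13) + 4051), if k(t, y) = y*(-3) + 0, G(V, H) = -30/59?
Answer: 144104337/59 ≈ 2.4424e+6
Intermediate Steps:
G(V, H) = -30/59 (G(V, H) = -30*1/59 = -30/59)
k(t, y) = -3*y (k(t, y) = -3*y + 0 = -3*y)
Y(O) = O² + 46*O (Y(O) = (O² + 45*O) + O = O² + 46*O)
(Y(k(4, 9)) + 1116)*(G(-49, 13) + 4051) = ((-3*9)*(46 - 3*9) + 1116)*(-30/59 + 4051) = (-27*(46 - 27) + 1116)*(238979/59) = (-27*19 + 1116)*(238979/59) = (-513 + 1116)*(238979/59) = 603*(238979/59) = 144104337/59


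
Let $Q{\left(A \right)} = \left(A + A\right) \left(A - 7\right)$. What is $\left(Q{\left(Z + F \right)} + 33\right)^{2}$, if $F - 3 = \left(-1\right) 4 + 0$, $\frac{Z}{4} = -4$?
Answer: $720801$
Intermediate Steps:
$Z = -16$ ($Z = 4 \left(-4\right) = -16$)
$F = -1$ ($F = 3 + \left(\left(-1\right) 4 + 0\right) = 3 + \left(-4 + 0\right) = 3 - 4 = -1$)
$Q{\left(A \right)} = 2 A \left(-7 + A\right)$
$\left(Q{\left(Z + F \right)} + 33\right)^{2} = \left(2 \left(-16 - 1\right) \left(-7 - 17\right) + 33\right)^{2} = \left(2 \left(-17\right) \left(-7 - 17\right) + 33\right)^{2} = \left(2 \left(-17\right) \left(-24\right) + 33\right)^{2} = \left(816 + 33\right)^{2} = 849^{2} = 720801$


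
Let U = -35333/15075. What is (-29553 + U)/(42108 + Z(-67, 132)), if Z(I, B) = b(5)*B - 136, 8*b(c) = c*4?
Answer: -222773404/318851325 ≈ -0.69868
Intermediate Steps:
b(c) = c/2 (b(c) = (c*4)/8 = (4*c)/8 = c/2)
Z(I, B) = -136 + 5*B/2 (Z(I, B) = ((½)*5)*B - 136 = 5*B/2 - 136 = -136 + 5*B/2)
U = -35333/15075 (U = -35333*1/15075 = -35333/15075 ≈ -2.3438)
(-29553 + U)/(42108 + Z(-67, 132)) = (-29553 - 35333/15075)/(42108 + (-136 + (5/2)*132)) = -445546808/(15075*(42108 + (-136 + 330))) = -445546808/(15075*(42108 + 194)) = -445546808/15075/42302 = -445546808/15075*1/42302 = -222773404/318851325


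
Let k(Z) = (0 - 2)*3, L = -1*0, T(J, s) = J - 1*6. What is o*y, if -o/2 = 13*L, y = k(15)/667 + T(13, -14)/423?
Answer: 0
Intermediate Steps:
T(J, s) = -6 + J (T(J, s) = J - 6 = -6 + J)
L = 0
k(Z) = -6 (k(Z) = -2*3 = -6)
y = 2131/282141 (y = -6/667 + (-6 + 13)/423 = -6*1/667 + 7*(1/423) = -6/667 + 7/423 = 2131/282141 ≈ 0.0075530)
o = 0 (o = -26*0 = -2*0 = 0)
o*y = 0*(2131/282141) = 0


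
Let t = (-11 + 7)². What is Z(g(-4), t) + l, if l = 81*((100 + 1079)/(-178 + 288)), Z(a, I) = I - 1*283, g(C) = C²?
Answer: 66129/110 ≈ 601.17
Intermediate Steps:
t = 16 (t = (-4)² = 16)
Z(a, I) = -283 + I (Z(a, I) = I - 283 = -283 + I)
l = 95499/110 (l = 81*(1179/110) = 95499/110 ≈ 868.17)
Z(g(-4), t) + l = (-283 + 16) + 95499/110 = -267 + 95499/110 = 66129/110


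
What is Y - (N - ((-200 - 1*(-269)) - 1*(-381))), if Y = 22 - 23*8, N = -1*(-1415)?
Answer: -1127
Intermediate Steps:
N = 1415
Y = -162 (Y = 22 - 184 = -162)
Y - (N - ((-200 - 1*(-269)) - 1*(-381))) = -162 - (1415 - ((-200 - 1*(-269)) - 1*(-381))) = -162 - (1415 - ((-200 + 269) + 381)) = -162 - (1415 - (69 + 381)) = -162 - (1415 - 1*450) = -162 - (1415 - 450) = -162 - 1*965 = -162 - 965 = -1127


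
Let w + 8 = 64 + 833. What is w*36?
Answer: 32004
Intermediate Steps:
w = 889 (w = -8 + (64 + 833) = -8 + 897 = 889)
w*36 = 889*36 = 32004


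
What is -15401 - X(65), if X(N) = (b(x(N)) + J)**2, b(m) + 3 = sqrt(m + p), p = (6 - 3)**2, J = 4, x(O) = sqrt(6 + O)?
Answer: -15401 - (1 + sqrt(9 + sqrt(71)))**2 ≈ -15428.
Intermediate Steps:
p = 9 (p = 3**2 = 9)
b(m) = -3 + sqrt(9 + m) (b(m) = -3 + sqrt(m + 9) = -3 + sqrt(9 + m))
X(N) = (1 + sqrt(9 + sqrt(6 + N)))**2 (X(N) = ((-3 + sqrt(9 + sqrt(6 + N))) + 4)**2 = (1 + sqrt(9 + sqrt(6 + N)))**2)
-15401 - X(65) = -15401 - (1 + sqrt(9 + sqrt(6 + 65)))**2 = -15401 - (1 + sqrt(9 + sqrt(71)))**2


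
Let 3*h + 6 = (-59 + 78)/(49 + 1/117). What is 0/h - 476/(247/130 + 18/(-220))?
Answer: -1309/5 ≈ -261.80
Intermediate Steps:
h = -10727/5734 (h = -2 + ((-59 + 78)/(49 + 1/117))/3 = -2 + (19/(49 + 1/117))/3 = -2 + (19/(5734/117))/3 = -2 + (19*(117/5734))/3 = -2 + (1/3)*(2223/5734) = -2 + 741/5734 = -10727/5734 ≈ -1.8708)
0/h - 476/(247/130 + 18/(-220)) = 0/(-10727/5734) - 476/(247/130 + 18/(-220)) = 0*(-5734/10727) - 476/(247*(1/130) + 18*(-1/220)) = 0 - 476/(19/10 - 9/110) = 0 - 476/20/11 = 0 - 476*11/20 = 0 - 1309/5 = -1309/5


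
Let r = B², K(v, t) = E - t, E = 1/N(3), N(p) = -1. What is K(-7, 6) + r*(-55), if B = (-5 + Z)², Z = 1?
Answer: -14087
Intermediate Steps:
E = -1 (E = 1/(-1) = -1)
B = 16 (B = (-5 + 1)² = (-4)² = 16)
K(v, t) = -1 - t
r = 256 (r = 16² = 256)
K(-7, 6) + r*(-55) = (-1 - 1*6) + 256*(-55) = (-1 - 6) - 14080 = -7 - 14080 = -14087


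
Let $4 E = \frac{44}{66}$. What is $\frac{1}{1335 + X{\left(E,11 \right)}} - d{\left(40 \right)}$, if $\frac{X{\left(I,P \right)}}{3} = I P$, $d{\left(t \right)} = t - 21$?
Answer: $- \frac{50937}{2681} \approx -18.999$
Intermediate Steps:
$d{\left(t \right)} = -21 + t$
$E = \frac{1}{6}$ ($E = \frac{44 \cdot \frac{1}{66}}{4} = \frac{1}{4} \cdot \frac{2}{3} = \frac{1}{6} \approx 0.16667$)
$X{\left(I,P \right)} = 3 I P$
$\frac{1}{1335 + X{\left(E,11 \right)}} - d{\left(40 \right)} = \frac{1}{1335 + 3 \cdot \frac{1}{6} \cdot 11} - \left(-21 + 40\right) = \frac{1}{1335 + \frac{11}{2}} - 19 = \frac{1}{\frac{2681}{2}} - 19 = \frac{2}{2681} - 19 = - \frac{50937}{2681}$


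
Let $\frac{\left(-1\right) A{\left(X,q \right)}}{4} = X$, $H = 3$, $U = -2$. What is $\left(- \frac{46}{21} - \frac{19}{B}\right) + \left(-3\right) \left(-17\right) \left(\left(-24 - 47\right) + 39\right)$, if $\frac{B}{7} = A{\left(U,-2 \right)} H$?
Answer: $- \frac{91521}{56} \approx -1634.3$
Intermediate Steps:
$A{\left(X,q \right)} = - 4 X$
$B = 168$ ($B = 7 \left(-4\right) \left(-2\right) 3 = 7 \cdot 8 \cdot 3 = 7 \cdot 24 = 168$)
$\left(- \frac{46}{21} - \frac{19}{B}\right) + \left(-3\right) \left(-17\right) \left(\left(-24 - 47\right) + 39\right) = \left(- \frac{46}{21} - \frac{19}{168}\right) + \left(-3\right) \left(-17\right) \left(\left(-24 - 47\right) + 39\right) = \left(\left(-46\right) \frac{1}{21} - \frac{19}{168}\right) + 51 \left(-71 + 39\right) = \left(- \frac{46}{21} - \frac{19}{168}\right) + 51 \left(-32\right) = - \frac{129}{56} - 1632 = - \frac{91521}{56}$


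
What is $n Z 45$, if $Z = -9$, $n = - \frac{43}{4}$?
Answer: $\frac{17415}{4} \approx 4353.8$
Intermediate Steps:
$n = - \frac{43}{4}$ ($n = \left(-43\right) \frac{1}{4} = - \frac{43}{4} \approx -10.75$)
$n Z 45 = \left(- \frac{43}{4}\right) \left(-9\right) 45 = \frac{387}{4} \cdot 45 = \frac{17415}{4}$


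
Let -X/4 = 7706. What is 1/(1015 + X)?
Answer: -1/29809 ≈ -3.3547e-5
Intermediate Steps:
X = -30824 (X = -4*7706 = -30824)
1/(1015 + X) = 1/(1015 - 30824) = 1/(-29809) = -1/29809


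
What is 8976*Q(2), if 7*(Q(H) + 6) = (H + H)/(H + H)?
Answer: -368016/7 ≈ -52574.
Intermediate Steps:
Q(H) = -41/7 (Q(H) = -6 + ((H + H)/(H + H))/7 = -6 + ((2*H)/((2*H)))/7 = -6 + ((2*H)*(1/(2*H)))/7 = -6 + (⅐)*1 = -6 + ⅐ = -41/7)
8976*Q(2) = 8976*(-41/7) = -368016/7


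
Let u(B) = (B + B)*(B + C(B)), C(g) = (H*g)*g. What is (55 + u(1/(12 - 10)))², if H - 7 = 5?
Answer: 13689/4 ≈ 3422.3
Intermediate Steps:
H = 12 (H = 7 + 5 = 12)
C(g) = 12*g² (C(g) = (12*g)*g = 12*g²)
u(B) = 2*B*(B + 12*B²) (u(B) = (B + B)*(B + 12*B²) = (2*B)*(B + 12*B²) = 2*B*(B + 12*B²))
(55 + u(1/(12 - 10)))² = (55 + (1/(12 - 10))²*(2 + 24/(12 - 10)))² = (55 + (1/2)²*(2 + 24/2))² = (55 + (½)²*(2 + 24*(½)))² = (55 + (2 + 12)/4)² = (55 + (¼)*14)² = (55 + 7/2)² = (117/2)² = 13689/4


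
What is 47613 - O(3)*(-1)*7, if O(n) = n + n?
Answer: 47655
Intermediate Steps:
O(n) = 2*n
47613 - O(3)*(-1)*7 = 47613 - (2*3)*(-1)*7 = 47613 - 6*(-1)*7 = 47613 - (-6)*7 = 47613 - 1*(-42) = 47613 + 42 = 47655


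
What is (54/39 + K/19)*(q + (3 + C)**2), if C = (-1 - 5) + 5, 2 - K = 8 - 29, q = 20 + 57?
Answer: 51921/247 ≈ 210.21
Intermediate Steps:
q = 77
K = 23 (K = 2 - (8 - 29) = 2 - 1*(-21) = 2 + 21 = 23)
C = -1 (C = -6 + 5 = -1)
(54/39 + K/19)*(q + (3 + C)**2) = (54/39 + 23/19)*(77 + (3 - 1)**2) = (54*(1/39) + 23*(1/19))*(77 + 2**2) = (18/13 + 23/19)*(77 + 4) = (641/247)*81 = 51921/247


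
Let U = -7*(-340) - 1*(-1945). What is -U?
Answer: -4325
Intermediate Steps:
U = 4325 (U = 2380 + 1945 = 4325)
-U = -1*4325 = -4325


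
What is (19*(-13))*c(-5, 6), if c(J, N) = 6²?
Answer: -8892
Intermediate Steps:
c(J, N) = 36
(19*(-13))*c(-5, 6) = (19*(-13))*36 = -247*36 = -8892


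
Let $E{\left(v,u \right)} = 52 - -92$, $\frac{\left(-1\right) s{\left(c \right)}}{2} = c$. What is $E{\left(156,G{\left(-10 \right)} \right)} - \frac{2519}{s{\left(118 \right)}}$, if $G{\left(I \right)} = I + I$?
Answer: $\frac{36503}{236} \approx 154.67$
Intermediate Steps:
$G{\left(I \right)} = 2 I$
$s{\left(c \right)} = - 2 c$
$E{\left(v,u \right)} = 144$ ($E{\left(v,u \right)} = 52 + 92 = 144$)
$E{\left(156,G{\left(-10 \right)} \right)} - \frac{2519}{s{\left(118 \right)}} = 144 - \frac{2519}{\left(-2\right) 118} = 144 - \frac{2519}{-236} = 144 - - \frac{2519}{236} = 144 + \frac{2519}{236} = \frac{36503}{236}$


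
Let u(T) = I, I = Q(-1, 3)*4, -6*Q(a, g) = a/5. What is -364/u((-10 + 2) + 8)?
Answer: -2730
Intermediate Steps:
Q(a, g) = -a/30 (Q(a, g) = -a/(6*5) = -a/30)
I = 2/15 (I = -1/30*(-1)*4 = (1/30)*4 = 2/15 ≈ 0.13333)
u(T) = 2/15
-364/u((-10 + 2) + 8) = -364/2/15 = -364*15/2 = -2730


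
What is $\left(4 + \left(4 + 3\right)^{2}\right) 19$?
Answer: $1007$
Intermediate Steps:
$\left(4 + \left(4 + 3\right)^{2}\right) 19 = \left(4 + 7^{2}\right) 19 = \left(4 + 49\right) 19 = 53 \cdot 19 = 1007$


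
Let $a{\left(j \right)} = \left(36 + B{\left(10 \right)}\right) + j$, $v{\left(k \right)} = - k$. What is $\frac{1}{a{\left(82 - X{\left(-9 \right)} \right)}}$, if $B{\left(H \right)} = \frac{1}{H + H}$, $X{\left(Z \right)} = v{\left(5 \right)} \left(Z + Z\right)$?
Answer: $\frac{20}{561} \approx 0.035651$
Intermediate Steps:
$X{\left(Z \right)} = - 10 Z$ ($X{\left(Z \right)} = \left(-1\right) 5 \left(Z + Z\right) = - 5 \cdot 2 Z = - 10 Z$)
$B{\left(H \right)} = \frac{1}{2 H}$
$a{\left(j \right)} = \frac{721}{20} + j$ ($a{\left(j \right)} = \left(36 + \frac{1}{2 \cdot 10}\right) + j = \left(36 + \frac{1}{2} \cdot \frac{1}{10}\right) + j = \left(36 + \frac{1}{20}\right) + j = \frac{721}{20} + j$)
$\frac{1}{a{\left(82 - X{\left(-9 \right)} \right)}} = \frac{1}{\frac{721}{20} + \left(82 - \left(-10\right) \left(-9\right)\right)} = \frac{1}{\frac{721}{20} + \left(82 - 90\right)} = \frac{1}{\frac{721}{20} - 8} = \frac{1}{\frac{561}{20}} = \frac{20}{561}$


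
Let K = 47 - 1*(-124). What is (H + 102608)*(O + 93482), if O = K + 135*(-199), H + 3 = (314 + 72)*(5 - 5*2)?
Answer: 6723881900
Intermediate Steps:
K = 171 (K = 47 + 124 = 171)
H = -1933 (H = -3 + (314 + 72)*(5 - 5*2) = -3 + 386*(5 - 10) = -3 + 386*(-5) = -3 - 1930 = -1933)
O = -26694 (O = 171 + 135*(-199) = 171 - 26865 = -26694)
(H + 102608)*(O + 93482) = (-1933 + 102608)*(-26694 + 93482) = 100675*66788 = 6723881900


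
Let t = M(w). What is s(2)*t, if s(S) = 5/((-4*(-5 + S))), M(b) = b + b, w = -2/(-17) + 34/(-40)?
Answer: -83/136 ≈ -0.61029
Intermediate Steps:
w = -249/340 (w = -2*(-1/17) + 34*(-1/40) = 2/17 - 17/20 = -249/340 ≈ -0.73235)
M(b) = 2*b
t = -249/170 (t = 2*(-249/340) = -249/170 ≈ -1.4647)
s(S) = 5/(20 - 4*S)
s(2)*t = -5/(-20 + 4*2)*(-249/170) = -5/(-20 + 8)*(-249/170) = -5/(-12)*(-249/170) = -5*(-1/12)*(-249/170) = (5/12)*(-249/170) = -83/136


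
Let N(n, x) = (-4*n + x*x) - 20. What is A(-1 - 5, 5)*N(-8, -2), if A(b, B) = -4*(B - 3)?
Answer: -128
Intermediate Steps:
A(b, B) = 12 - 4*B (A(b, B) = -4*(-3 + B) = 12 - 4*B)
N(n, x) = -20 + x² - 4*n (N(n, x) = (-4*n + x²) - 20 = (x² - 4*n) - 20 = -20 + x² - 4*n)
A(-1 - 5, 5)*N(-8, -2) = (12 - 4*5)*(-20 + (-2)² - 4*(-8)) = (12 - 20)*(-20 + 4 + 32) = -8*16 = -128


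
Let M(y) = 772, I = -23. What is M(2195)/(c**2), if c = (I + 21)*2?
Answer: 193/4 ≈ 48.250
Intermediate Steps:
c = -4 (c = (-23 + 21)*2 = -2*2 = -4)
M(2195)/(c**2) = 772/((-4)**2) = 772/16 = 772*(1/16) = 193/4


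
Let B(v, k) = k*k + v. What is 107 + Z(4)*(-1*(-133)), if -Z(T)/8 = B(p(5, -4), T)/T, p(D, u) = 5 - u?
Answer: -6543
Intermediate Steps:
B(v, k) = v + k**2 (B(v, k) = k**2 + v = v + k**2)
Z(T) = -8*(9 + T**2)/T (Z(T) = -8*((5 - 1*(-4)) + T**2)/T = -8*((5 + 4) + T**2)/T = -8*(9 + T**2)/T)
107 + Z(4)*(-1*(-133)) = 107 + (-72/4 - 8*4)*(-1*(-133)) = 107 + (-72*1/4 - 32)*133 = 107 + (-18 - 32)*133 = 107 - 50*133 = 107 - 6650 = -6543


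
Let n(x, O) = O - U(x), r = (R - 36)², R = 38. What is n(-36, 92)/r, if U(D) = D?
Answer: 32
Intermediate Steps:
r = 4 (r = (38 - 36)² = 2² = 4)
n(x, O) = O - x
n(-36, 92)/r = (92 - 1*(-36))/4 = (92 + 36)*(¼) = 128*(¼) = 32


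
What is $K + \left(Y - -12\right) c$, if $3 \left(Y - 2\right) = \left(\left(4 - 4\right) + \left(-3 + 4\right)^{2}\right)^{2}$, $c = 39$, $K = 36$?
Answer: $595$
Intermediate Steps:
$Y = \frac{7}{3}$ ($Y = 2 + \frac{\left(\left(4 - 4\right) + \left(-3 + 4\right)^{2}\right)^{2}}{3} = 2 + \frac{\left(\left(4 - 4\right) + 1^{2}\right)^{2}}{3} = 2 + \frac{\left(0 + 1\right)^{2}}{3} = 2 + \frac{1^{2}}{3} = 2 + \frac{1}{3} \cdot 1 = 2 + \frac{1}{3} = \frac{7}{3} \approx 2.3333$)
$K + \left(Y - -12\right) c = 36 + \left(\frac{7}{3} - -12\right) 39 = 36 + \left(\frac{7}{3} + 12\right) 39 = 36 + \frac{43}{3} \cdot 39 = 36 + 559 = 595$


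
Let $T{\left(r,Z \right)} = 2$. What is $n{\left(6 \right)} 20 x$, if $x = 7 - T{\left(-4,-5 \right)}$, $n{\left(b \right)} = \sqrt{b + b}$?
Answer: $200 \sqrt{3} \approx 346.41$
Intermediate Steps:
$n{\left(b \right)} = \sqrt{2} \sqrt{b}$ ($n{\left(b \right)} = \sqrt{2 b} = \sqrt{2} \sqrt{b}$)
$x = 5$ ($x = 7 - 2 = 5$)
$n{\left(6 \right)} 20 x = \sqrt{2} \sqrt{6} \cdot 20 \cdot 5 = 2 \sqrt{3} \cdot 20 \cdot 5 = 40 \sqrt{3} \cdot 5 = 200 \sqrt{3}$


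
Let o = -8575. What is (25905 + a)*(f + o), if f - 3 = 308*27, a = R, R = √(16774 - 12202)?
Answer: -6631680 - 1536*√127 ≈ -6.6490e+6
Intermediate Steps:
R = 6*√127 (R = √4572 = 6*√127 ≈ 67.617)
a = 6*√127 ≈ 67.617
f = 8319 (f = 3 + 308*27 = 3 + 8316 = 8319)
(25905 + a)*(f + o) = (25905 + 6*√127)*(8319 - 8575) = (25905 + 6*√127)*(-256) = -6631680 - 1536*√127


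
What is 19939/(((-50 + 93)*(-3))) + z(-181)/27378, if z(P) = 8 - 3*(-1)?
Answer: -181962841/1177254 ≈ -154.57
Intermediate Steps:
z(P) = 11 (z(P) = 8 + 3 = 11)
19939/(((-50 + 93)*(-3))) + z(-181)/27378 = 19939/(((-50 + 93)*(-3))) + 11/27378 = 19939/((43*(-3))) + 11*(1/27378) = 19939/(-129) + 11/27378 = 19939*(-1/129) + 11/27378 = -19939/129 + 11/27378 = -181962841/1177254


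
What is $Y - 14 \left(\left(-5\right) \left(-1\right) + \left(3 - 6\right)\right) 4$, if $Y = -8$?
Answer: $-120$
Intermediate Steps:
$Y - 14 \left(\left(-5\right) \left(-1\right) + \left(3 - 6\right)\right) 4 = -8 - 14 \left(\left(-5\right) \left(-1\right) + \left(3 - 6\right)\right) 4 = -8 - 14 \left(5 + \left(3 - 6\right)\right) 4 = -8 - 14 \left(5 - 3\right) 4 = -8 - 14 \cdot 2 \cdot 4 = -8 - 112 = -120$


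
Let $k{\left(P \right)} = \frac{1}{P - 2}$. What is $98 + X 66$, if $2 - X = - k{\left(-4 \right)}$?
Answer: $219$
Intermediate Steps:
$k{\left(P \right)} = \frac{1}{-2 + P}$
$X = \frac{11}{6}$ ($X = 2 - - \frac{1}{-2 - 4} = 2 - - \frac{1}{-6} = 2 - \left(-1\right) \left(- \frac{1}{6}\right) = 2 - \frac{1}{6} = \frac{11}{6} \approx 1.8333$)
$98 + X 66 = 98 + \frac{11}{6} \cdot 66 = 98 + 121 = 219$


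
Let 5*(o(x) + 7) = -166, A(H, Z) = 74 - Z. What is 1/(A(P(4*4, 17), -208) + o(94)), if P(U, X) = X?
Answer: 5/1209 ≈ 0.0041356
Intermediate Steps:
o(x) = -201/5 (o(x) = -7 + (⅕)*(-166) = -7 - 166/5 = -201/5)
1/(A(P(4*4, 17), -208) + o(94)) = 1/((74 - 1*(-208)) - 201/5) = 1/((74 + 208) - 201/5) = 1/(282 - 201/5) = 1/(1209/5) = 5/1209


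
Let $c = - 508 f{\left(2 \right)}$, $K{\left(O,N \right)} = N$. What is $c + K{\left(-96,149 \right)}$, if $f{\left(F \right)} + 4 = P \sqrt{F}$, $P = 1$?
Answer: $2181 - 508 \sqrt{2} \approx 1462.6$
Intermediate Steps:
$f{\left(F \right)} = -4 + \sqrt{F}$ ($f{\left(F \right)} = -4 + 1 \sqrt{F} = -4 + \sqrt{F}$)
$c = 2032 - 508 \sqrt{2}$ ($c = - 508 \left(-4 + \sqrt{2}\right) = 2032 - 508 \sqrt{2} \approx 1313.6$)
$c + K{\left(-96,149 \right)} = \left(2032 - 508 \sqrt{2}\right) + 149 = 2181 - 508 \sqrt{2}$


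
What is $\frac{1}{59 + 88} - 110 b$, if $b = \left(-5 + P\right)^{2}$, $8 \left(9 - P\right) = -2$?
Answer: $- \frac{2336557}{1176} \approx -1986.9$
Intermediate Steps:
$P = \frac{37}{4}$ ($P = 9 - - \frac{1}{4} = 9 + \frac{1}{4} = \frac{37}{4} \approx 9.25$)
$b = \frac{289}{16}$ ($b = \left(-5 + \frac{37}{4}\right)^{2} = \left(\frac{17}{4}\right)^{2} = \frac{289}{16} \approx 18.063$)
$\frac{1}{59 + 88} - 110 b = \frac{1}{59 + 88} - \frac{15895}{8} = \frac{1}{147} - \frac{15895}{8} = - \frac{2336557}{1176}$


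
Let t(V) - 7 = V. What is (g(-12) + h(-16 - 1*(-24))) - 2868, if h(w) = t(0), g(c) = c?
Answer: -2873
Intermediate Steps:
t(V) = 7 + V
h(w) = 7 (h(w) = 7 + 0 = 7)
(g(-12) + h(-16 - 1*(-24))) - 2868 = (-12 + 7) - 2868 = -5 - 2868 = -2873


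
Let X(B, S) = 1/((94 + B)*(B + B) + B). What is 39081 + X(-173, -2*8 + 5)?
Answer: 1061479042/27161 ≈ 39081.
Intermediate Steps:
X(B, S) = 1/(B + 2*B*(94 + B)) (X(B, S) = 1/((94 + B)*(2*B) + B) = 1/(2*B*(94 + B) + B) = 1/(B + 2*B*(94 + B)))
39081 + X(-173, -2*8 + 5) = 39081 + 1/((-173)*(189 + 2*(-173))) = 39081 - 1/(173*(189 - 346)) = 39081 - 1/173/(-157) = 39081 - 1/173*(-1/157) = 39081 + 1/27161 = 1061479042/27161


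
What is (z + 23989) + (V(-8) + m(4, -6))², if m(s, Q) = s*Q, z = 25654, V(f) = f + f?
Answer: 51243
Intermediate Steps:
V(f) = 2*f
m(s, Q) = Q*s
(z + 23989) + (V(-8) + m(4, -6))² = (25654 + 23989) + (2*(-8) - 6*4)² = 49643 + (-16 - 24)² = 49643 + (-40)² = 49643 + 1600 = 51243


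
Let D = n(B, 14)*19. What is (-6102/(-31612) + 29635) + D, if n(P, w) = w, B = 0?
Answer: 472618257/15806 ≈ 29901.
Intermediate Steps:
D = 266 (D = 14*19 = 266)
(-6102/(-31612) + 29635) + D = (-6102/(-31612) + 29635) + 266 = (-6102*(-1/31612) + 29635) + 266 = (3051/15806 + 29635) + 266 = 468413861/15806 + 266 = 472618257/15806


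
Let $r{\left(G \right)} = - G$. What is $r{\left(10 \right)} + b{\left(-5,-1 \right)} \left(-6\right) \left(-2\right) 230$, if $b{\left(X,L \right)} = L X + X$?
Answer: $-10$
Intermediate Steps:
$b{\left(X,L \right)} = X + L X$
$r{\left(10 \right)} + b{\left(-5,-1 \right)} \left(-6\right) \left(-2\right) 230 = \left(-1\right) 10 + - 5 \left(1 - 1\right) \left(-6\right) \left(-2\right) 230 = -10 + \left(-5\right) 0 \left(-6\right) \left(-2\right) 230 = -10 + 0 \left(-6\right) \left(-2\right) 230 = -10 + 0 \left(-2\right) 230 = -10 + 0 \cdot 230 = -10 + 0 = -10$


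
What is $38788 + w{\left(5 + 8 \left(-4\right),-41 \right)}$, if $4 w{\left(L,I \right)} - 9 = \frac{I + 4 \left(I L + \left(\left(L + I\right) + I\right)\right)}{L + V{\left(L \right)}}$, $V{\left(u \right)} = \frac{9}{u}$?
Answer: $\frac{12711349}{328} \approx 38754.0$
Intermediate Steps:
$w{\left(L,I \right)} = \frac{9}{4} + \frac{4 L + 9 I + 4 I L}{4 \left(L + \frac{9}{L}\right)}$ ($w{\left(L,I \right)} = \frac{9}{4} + \frac{\left(I + 4 \left(I L + \left(\left(L + I\right) + I\right)\right)\right) \frac{1}{L + \frac{9}{L}}}{4} = \frac{9}{4} + \frac{\left(I + 4 \left(I L + \left(\left(I + L\right) + I\right)\right)\right) \frac{1}{L + \frac{9}{L}}}{4} = \frac{9}{4} + \frac{\left(I + 4 \left(I L + \left(L + 2 I\right)\right)\right) \frac{1}{L + \frac{9}{L}}}{4} = \frac{9}{4} + \frac{\left(I + 4 \left(L + 2 I + I L\right)\right) \frac{1}{L + \frac{9}{L}}}{4} = \frac{9}{4} + \frac{\left(I + \left(4 L + 8 I + 4 I L\right)\right) \frac{1}{L + \frac{9}{L}}}{4} = \frac{9}{4} + \frac{\left(4 L + 9 I + 4 I L\right) \frac{1}{L + \frac{9}{L}}}{4} = \frac{9}{4} + \frac{\frac{1}{L + \frac{9}{L}} \left(4 L + 9 I + 4 I L\right)}{4} = \frac{9}{4} + \frac{4 L + 9 I + 4 I L}{4 \left(L + \frac{9}{L}\right)}$)
$38788 + w{\left(5 + 8 \left(-4\right),-41 \right)} = 38788 + \frac{81 + \left(5 + 8 \left(-4\right)\right) \left(9 \left(-41\right) + 13 \left(5 + 8 \left(-4\right)\right) + 4 \left(-41\right) \left(5 + 8 \left(-4\right)\right)\right)}{4 \left(9 + \left(5 + 8 \left(-4\right)\right)^{2}\right)} = 38788 + \frac{81 + \left(5 - 32\right) \left(-369 + 13 \left(5 - 32\right) + 4 \left(-41\right) \left(5 - 32\right)\right)}{4 \left(9 + \left(5 - 32\right)^{2}\right)} = 38788 + \frac{81 - 27 \left(-369 + 13 \left(-27\right) + 4 \left(-41\right) \left(-27\right)\right)}{4 \left(9 + \left(-27\right)^{2}\right)} = 38788 + \frac{81 - 27 \left(-369 - 351 + 4428\right)}{4 \left(9 + 729\right)} = 38788 + \frac{81 - 100116}{4 \cdot 738} = 38788 + \frac{1}{4} \cdot \frac{1}{738} \left(81 - 100116\right) = 38788 + \frac{1}{4} \cdot \frac{1}{738} \left(-100035\right) = 38788 - \frac{11115}{328} = \frac{12711349}{328}$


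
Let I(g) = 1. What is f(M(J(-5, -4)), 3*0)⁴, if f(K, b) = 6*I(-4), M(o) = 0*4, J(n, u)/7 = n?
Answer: 1296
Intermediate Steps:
J(n, u) = 7*n
M(o) = 0
f(K, b) = 6 (f(K, b) = 6*1 = 6)
f(M(J(-5, -4)), 3*0)⁴ = 6⁴ = 1296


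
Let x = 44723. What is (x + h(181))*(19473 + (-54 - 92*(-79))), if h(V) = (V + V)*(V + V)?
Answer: 4690693929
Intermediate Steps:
h(V) = 4*V² (h(V) = (2*V)*(2*V) = 4*V²)
(x + h(181))*(19473 + (-54 - 92*(-79))) = (44723 + 4*181²)*(19473 + (-54 - 92*(-79))) = (44723 + 4*32761)*(19473 + (-54 + 7268)) = (44723 + 131044)*(19473 + 7214) = 175767*26687 = 4690693929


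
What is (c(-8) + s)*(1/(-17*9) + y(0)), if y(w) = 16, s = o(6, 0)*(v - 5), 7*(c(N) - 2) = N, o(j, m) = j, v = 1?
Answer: -44046/119 ≈ -370.13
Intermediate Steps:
c(N) = 2 + N/7
s = -24 (s = 6*(1 - 5) = 6*(-4) = -24)
(c(-8) + s)*(1/(-17*9) + y(0)) = ((2 + (⅐)*(-8)) - 24)*(1/(-17*9) + 16) = ((2 - 8/7) - 24)*(1/(-153) + 16) = (6/7 - 24)*(-1/153 + 16) = -162/7*2447/153 = -44046/119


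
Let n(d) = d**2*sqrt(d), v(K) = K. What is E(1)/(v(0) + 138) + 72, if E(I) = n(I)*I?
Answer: 9937/138 ≈ 72.007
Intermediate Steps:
n(d) = d**(5/2)
E(I) = I**(7/2) (E(I) = I**(5/2)*I = I**(7/2))
E(1)/(v(0) + 138) + 72 = 1**(7/2)/(0 + 138) + 72 = 1/138 + 72 = 9937/138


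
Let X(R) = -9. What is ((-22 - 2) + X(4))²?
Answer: 1089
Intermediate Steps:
((-22 - 2) + X(4))² = ((-22 - 2) - 9)² = (-24 - 9)² = (-33)² = 1089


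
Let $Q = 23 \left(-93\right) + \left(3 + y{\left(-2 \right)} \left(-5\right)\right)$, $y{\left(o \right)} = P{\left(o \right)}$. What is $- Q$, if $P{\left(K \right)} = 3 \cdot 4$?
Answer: $2196$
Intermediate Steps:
$P{\left(K \right)} = 12$
$y{\left(o \right)} = 12$
$Q = -2196$ ($Q = 23 \left(-93\right) + \left(3 + 12 \left(-5\right)\right) = -2139 + \left(3 - 60\right) = -2139 - 57 = -2196$)
$- Q = \left(-1\right) \left(-2196\right) = 2196$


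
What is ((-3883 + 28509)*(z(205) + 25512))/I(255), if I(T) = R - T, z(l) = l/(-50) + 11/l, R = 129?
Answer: -2044009011/410 ≈ -4.9854e+6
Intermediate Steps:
z(l) = 11/l - l/50 (z(l) = l*(-1/50) + 11/l = -l/50 + 11/l = 11/l - l/50)
I(T) = 129 - T
((-3883 + 28509)*(z(205) + 25512))/I(255) = ((-3883 + 28509)*((11/205 - 1/50*205) + 25512))/(129 - 1*255) = (24626*((11*(1/205) - 41/10) + 25512))/(129 - 255) = (24626*((11/205 - 41/10) + 25512))/(-126) = (24626*(-1659/410 + 25512))*(-1/126) = (24626*(10458261/410))*(-1/126) = (128772567693/205)*(-1/126) = -2044009011/410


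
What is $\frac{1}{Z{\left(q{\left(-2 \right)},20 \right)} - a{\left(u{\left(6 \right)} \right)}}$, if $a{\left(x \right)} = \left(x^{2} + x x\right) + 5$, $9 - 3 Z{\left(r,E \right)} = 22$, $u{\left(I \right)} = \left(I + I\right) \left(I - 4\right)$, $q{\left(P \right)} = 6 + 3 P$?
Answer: $- \frac{3}{3484} \approx -0.00086108$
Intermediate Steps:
$u{\left(I \right)} = 2 I \left(-4 + I\right)$
$Z{\left(r,E \right)} = - \frac{13}{3}$ ($Z{\left(r,E \right)} = 3 - \frac{22}{3} = - \frac{13}{3}$)
$a{\left(x \right)} = 5 + 2 x^{2}$ ($a{\left(x \right)} = \left(x^{2} + x^{2}\right) + 5 = 2 x^{2} + 5 = 5 + 2 x^{2}$)
$\frac{1}{Z{\left(q{\left(-2 \right)},20 \right)} - a{\left(u{\left(6 \right)} \right)}} = \frac{1}{- \frac{13}{3} - \left(5 + 2 \left(2 \cdot 6 \left(-4 + 6\right)\right)^{2}\right)} = \frac{1}{- \frac{13}{3} - \left(5 + 2 \left(2 \cdot 6 \cdot 2\right)^{2}\right)} = \frac{1}{- \frac{13}{3} - \left(5 + 2 \cdot 24^{2}\right)} = \frac{1}{- \frac{13}{3} - \left(5 + 2 \cdot 576\right)} = \frac{1}{- \frac{13}{3} - \left(5 + 1152\right)} = \frac{1}{- \frac{13}{3} - 1157} = \frac{1}{- \frac{3484}{3}} = - \frac{3}{3484}$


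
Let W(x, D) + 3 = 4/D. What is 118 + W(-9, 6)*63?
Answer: -29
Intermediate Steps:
W(x, D) = -3 + 4/D
118 + W(-9, 6)*63 = 118 + (-3 + 4/6)*63 = 118 + (-3 + 4*(⅙))*63 = 118 + (-3 + ⅔)*63 = 118 - 7/3*63 = 118 - 147 = -29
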